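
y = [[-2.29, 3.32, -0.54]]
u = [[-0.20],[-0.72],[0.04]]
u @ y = [[0.46,-0.66,0.11], [1.65,-2.39,0.39], [-0.09,0.13,-0.02]]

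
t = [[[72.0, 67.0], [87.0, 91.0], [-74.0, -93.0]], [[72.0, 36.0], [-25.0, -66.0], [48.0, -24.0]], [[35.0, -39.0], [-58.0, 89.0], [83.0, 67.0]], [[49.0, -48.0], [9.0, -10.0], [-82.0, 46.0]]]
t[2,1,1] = 89.0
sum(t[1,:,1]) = -54.0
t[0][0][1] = 67.0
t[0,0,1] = 67.0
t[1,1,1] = -66.0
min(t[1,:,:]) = -66.0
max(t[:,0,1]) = 67.0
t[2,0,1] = -39.0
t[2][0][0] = 35.0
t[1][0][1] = 36.0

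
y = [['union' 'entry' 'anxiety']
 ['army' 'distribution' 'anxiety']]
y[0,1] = 'entry'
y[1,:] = ['army', 'distribution', 'anxiety']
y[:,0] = ['union', 'army']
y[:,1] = ['entry', 'distribution']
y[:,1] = ['entry', 'distribution']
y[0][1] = 'entry'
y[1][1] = 'distribution'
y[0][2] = 'anxiety'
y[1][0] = 'army'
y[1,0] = 'army'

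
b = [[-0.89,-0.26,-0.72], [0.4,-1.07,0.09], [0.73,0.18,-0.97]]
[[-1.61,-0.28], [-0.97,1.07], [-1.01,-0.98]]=b @ [[0.29, -0.05], [1.14, -0.95], [1.47, 0.80]]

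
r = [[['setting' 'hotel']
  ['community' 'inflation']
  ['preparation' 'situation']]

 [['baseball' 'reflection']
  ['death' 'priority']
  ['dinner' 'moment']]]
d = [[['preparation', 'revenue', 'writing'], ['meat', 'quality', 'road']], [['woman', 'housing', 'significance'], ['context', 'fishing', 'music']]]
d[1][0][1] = 'housing'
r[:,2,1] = ['situation', 'moment']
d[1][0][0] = 'woman'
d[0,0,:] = ['preparation', 'revenue', 'writing']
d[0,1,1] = 'quality'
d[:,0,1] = ['revenue', 'housing']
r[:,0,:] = [['setting', 'hotel'], ['baseball', 'reflection']]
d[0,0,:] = ['preparation', 'revenue', 'writing']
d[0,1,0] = 'meat'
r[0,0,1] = 'hotel'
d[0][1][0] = 'meat'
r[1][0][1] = 'reflection'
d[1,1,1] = 'fishing'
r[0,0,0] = 'setting'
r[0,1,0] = 'community'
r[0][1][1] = 'inflation'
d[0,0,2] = 'writing'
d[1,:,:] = [['woman', 'housing', 'significance'], ['context', 'fishing', 'music']]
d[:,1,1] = ['quality', 'fishing']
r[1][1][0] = 'death'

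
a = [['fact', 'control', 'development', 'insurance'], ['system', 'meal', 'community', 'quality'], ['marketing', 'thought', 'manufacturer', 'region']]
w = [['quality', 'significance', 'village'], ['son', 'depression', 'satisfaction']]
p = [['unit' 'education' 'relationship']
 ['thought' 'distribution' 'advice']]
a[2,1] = 'thought'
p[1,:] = ['thought', 'distribution', 'advice']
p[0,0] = 'unit'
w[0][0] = 'quality'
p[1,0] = 'thought'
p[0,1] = 'education'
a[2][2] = 'manufacturer'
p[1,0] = 'thought'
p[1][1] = 'distribution'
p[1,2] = 'advice'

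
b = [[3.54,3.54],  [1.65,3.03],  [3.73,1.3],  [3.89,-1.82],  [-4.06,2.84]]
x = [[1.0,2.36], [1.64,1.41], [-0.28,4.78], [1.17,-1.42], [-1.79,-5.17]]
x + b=[[4.54, 5.9], [3.29, 4.44], [3.45, 6.08], [5.06, -3.24], [-5.85, -2.33]]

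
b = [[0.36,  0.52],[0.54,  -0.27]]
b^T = [[0.36,0.54], [0.52,-0.27]]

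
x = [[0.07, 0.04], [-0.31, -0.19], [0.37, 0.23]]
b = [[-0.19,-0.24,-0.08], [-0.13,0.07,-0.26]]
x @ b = [[-0.02, -0.01, -0.02], [0.08, 0.06, 0.07], [-0.10, -0.07, -0.09]]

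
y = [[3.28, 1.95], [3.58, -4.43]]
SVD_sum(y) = [[0.68, -0.67],[4.02, -3.99]] + [[2.60, 2.62], [-0.44, -0.44]]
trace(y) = -1.15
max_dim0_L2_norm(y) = 4.86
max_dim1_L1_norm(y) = 8.01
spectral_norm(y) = 5.74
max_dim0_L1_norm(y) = 6.86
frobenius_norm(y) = 6.86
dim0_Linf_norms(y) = [3.58, 4.43]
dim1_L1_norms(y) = [5.23, 8.01]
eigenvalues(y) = [4.1, -5.25]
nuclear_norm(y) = 9.49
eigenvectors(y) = [[0.92, -0.22], [0.39, 0.97]]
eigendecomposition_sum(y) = [[3.74, 0.86], [1.57, 0.36]] + [[-0.46, 1.09], [2.01, -4.79]]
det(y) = -21.51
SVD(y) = [[-0.17,-0.99], [-0.99,0.17]] @ diag([5.741496928477238, 3.7466535762312523]) @ [[-0.71,0.70], [-0.7,-0.71]]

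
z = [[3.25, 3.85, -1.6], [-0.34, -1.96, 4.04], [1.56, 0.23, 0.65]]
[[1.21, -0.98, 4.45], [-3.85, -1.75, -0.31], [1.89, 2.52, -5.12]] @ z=[[11.21, 7.6, -3.00], [-12.40, -11.46, -1.11], [-2.70, 1.16, 3.83]]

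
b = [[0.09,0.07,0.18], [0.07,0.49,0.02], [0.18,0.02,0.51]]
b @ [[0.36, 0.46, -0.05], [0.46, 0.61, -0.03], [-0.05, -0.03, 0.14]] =[[0.06, 0.08, 0.02], [0.25, 0.33, -0.02], [0.05, 0.08, 0.06]]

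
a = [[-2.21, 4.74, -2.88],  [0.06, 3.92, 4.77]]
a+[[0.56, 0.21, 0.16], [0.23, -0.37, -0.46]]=[[-1.65, 4.95, -2.72], [0.29, 3.55, 4.31]]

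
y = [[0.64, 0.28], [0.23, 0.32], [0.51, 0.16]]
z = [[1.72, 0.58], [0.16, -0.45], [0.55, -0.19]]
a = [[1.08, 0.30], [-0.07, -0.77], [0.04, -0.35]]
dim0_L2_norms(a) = [1.08, 0.9]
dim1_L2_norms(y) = [0.7, 0.39, 0.53]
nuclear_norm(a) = 1.94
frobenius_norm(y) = 0.96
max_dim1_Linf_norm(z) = 1.72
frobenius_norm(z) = 1.97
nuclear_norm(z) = 2.46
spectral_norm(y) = 0.94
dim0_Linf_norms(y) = [0.64, 0.32]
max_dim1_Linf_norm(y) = 0.64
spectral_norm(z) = 1.88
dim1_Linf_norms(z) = [1.72, 0.45, 0.55]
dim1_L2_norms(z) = [1.82, 0.48, 0.58]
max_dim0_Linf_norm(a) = 1.08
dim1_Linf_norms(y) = [0.64, 0.32, 0.51]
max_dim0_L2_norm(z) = 1.81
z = a + y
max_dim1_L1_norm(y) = 0.92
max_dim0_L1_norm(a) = 1.42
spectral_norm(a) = 1.18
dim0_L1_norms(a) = [1.19, 1.42]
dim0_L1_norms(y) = [1.38, 0.76]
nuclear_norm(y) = 1.15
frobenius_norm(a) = 1.41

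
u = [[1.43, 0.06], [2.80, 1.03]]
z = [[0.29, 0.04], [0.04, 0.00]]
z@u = [[0.53, 0.06], [0.06, 0.00]]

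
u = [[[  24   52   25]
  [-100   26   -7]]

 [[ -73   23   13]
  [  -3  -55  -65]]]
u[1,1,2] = -65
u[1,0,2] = 13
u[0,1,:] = [-100, 26, -7]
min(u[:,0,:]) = -73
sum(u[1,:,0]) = -76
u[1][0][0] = -73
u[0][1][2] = -7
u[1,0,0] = -73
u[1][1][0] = -3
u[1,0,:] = [-73, 23, 13]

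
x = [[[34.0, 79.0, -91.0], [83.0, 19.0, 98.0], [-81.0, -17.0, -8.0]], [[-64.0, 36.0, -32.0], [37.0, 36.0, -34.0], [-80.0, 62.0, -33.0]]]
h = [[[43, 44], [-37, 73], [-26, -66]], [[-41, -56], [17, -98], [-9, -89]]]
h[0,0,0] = 43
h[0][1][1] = 73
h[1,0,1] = -56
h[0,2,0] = -26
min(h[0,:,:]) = -66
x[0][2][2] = -8.0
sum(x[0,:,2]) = -1.0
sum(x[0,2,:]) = -106.0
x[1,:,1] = [36.0, 36.0, 62.0]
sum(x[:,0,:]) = -38.0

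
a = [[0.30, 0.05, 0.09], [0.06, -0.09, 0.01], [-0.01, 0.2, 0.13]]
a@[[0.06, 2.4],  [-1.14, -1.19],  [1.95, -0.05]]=[[0.14,0.66], [0.13,0.25], [0.02,-0.27]]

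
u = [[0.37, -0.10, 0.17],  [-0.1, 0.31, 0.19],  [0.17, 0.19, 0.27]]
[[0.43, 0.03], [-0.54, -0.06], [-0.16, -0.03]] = u@[[0.39, 0.45], [-1.95, 0.33], [0.55, -0.62]]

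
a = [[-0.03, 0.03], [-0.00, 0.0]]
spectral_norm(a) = 0.04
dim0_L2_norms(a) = [0.03, 0.03]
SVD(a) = [[1.0, 0.00], [0.0, 1.00]] @ diag([0.042426406871192854, 0.0]) @ [[-0.71, 0.71],[0.71, 0.71]]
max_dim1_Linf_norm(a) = 0.03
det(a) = 0.00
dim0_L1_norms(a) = [0.03, 0.03]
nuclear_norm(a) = 0.04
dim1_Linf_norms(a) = [0.03, 0.0]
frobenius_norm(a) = 0.04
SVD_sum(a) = [[-0.03, 0.03], [0.00, 0.00]] + [[0.00, 0.00], [0.00, 0.0]]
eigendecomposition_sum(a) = [[-0.03, 0.03], [-0.00, -0.00]] + [[0.00, 0.00], [0.00, 0.0]]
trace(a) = -0.03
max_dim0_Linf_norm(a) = 0.03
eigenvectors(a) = [[1.00, 0.71],  [0.0, 0.71]]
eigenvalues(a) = [-0.03, 0.0]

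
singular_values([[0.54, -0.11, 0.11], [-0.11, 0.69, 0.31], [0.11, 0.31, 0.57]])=[0.95, 0.62, 0.24]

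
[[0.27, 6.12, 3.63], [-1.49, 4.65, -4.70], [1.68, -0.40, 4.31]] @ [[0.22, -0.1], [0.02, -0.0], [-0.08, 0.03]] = [[-0.11, 0.08], [0.14, 0.01], [0.02, -0.04]]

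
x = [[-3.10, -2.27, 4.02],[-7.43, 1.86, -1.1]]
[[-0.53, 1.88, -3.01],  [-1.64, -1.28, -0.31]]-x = [[2.57, 4.15, -7.03], [5.79, -3.14, 0.79]]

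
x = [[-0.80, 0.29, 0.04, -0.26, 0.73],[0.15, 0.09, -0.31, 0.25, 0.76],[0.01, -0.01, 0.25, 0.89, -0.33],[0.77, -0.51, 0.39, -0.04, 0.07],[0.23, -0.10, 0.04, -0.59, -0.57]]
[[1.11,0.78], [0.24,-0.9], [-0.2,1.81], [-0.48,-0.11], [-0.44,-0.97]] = x@[[-0.6, -2.24], [0.48, -1.88], [0.45, 1.87], [-0.12, 1.43], [0.6, -0.23]]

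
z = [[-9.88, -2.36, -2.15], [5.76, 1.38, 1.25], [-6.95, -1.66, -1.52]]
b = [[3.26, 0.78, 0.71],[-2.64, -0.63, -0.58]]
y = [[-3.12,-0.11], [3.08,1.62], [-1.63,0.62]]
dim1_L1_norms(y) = [3.23, 4.7, 2.25]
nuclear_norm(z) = 14.08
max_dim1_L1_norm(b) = 4.75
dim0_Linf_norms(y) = [3.12, 1.62]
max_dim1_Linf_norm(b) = 3.26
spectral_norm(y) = 4.78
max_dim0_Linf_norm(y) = 3.12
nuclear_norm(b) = 4.41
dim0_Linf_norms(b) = [3.26, 0.78, 0.71]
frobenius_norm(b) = 4.41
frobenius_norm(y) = 4.99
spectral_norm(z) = 14.06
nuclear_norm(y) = 6.22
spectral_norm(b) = 4.41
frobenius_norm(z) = 14.06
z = y @ b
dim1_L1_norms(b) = [4.75, 3.85]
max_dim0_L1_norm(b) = 5.9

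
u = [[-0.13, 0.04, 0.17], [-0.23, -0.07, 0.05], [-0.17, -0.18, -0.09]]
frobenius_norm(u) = 0.42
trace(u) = -0.29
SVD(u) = [[-0.33, -0.78, -0.53],[-0.69, -0.18, 0.7],[-0.64, 0.6, -0.48]] @ diag([0.34739320560610093, 0.236445116047995, 0.02262007506104729]) @ [[0.9,0.43,-0.10], [0.17,-0.54,-0.83], [-0.41,0.72,-0.55]]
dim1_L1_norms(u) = [0.34, 0.35, 0.44]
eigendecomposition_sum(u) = [[-0.07+0.09j, (0.02+0.07j), (0.08+0.02j)], [(-0.11-0.01j), -0.04+0.06j, (0.03+0.08j)], [(-0.09-0.11j), -0.09+0.01j, -0.05+0.09j]] + [[-0.07-0.09j, 0.02-0.07j, 0.08-0.02j], [(-0.11+0.01j), -0.04-0.06j, 0.03-0.08j], [-0.09+0.11j, -0.09-0.01j, (-0.05-0.09j)]] + [[0.00+0.00j, (-0.01+0j), 0j], [-0.01-0.00j, 0.01-0.00j, (-0.01-0j)], [0.01+0.00j, -0.01+0.00j, (0.01+0j)]]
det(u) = 0.00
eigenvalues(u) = [(-0.16+0.24j), (-0.16-0.24j), (0.02+0j)]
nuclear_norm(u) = 0.61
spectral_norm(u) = 0.35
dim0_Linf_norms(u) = [0.23, 0.18, 0.17]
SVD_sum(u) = [[-0.10,-0.05,0.01], [-0.22,-0.10,0.02], [-0.2,-0.10,0.02]] + [[-0.03,0.10,0.15], [-0.01,0.02,0.03], [0.02,-0.08,-0.12]] + [[0.00, -0.01, 0.01], [-0.01, 0.01, -0.01], [0.00, -0.01, 0.01]]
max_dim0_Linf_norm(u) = 0.23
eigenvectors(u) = [[-0.12-0.52j, -0.12+0.52j, (0.41+0j)], [0.36-0.39j, 0.36+0.39j, (-0.73+0j)], [0.66+0.00j, 0.66-0.00j, 0.54+0.00j]]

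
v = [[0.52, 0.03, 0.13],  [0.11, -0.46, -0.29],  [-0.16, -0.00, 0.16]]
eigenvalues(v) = [0.46, 0.22, -0.46]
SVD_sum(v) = [[0.2, -0.18, -0.11], [0.32, -0.29, -0.18], [-0.12, 0.11, 0.06]] + [[0.33,0.23,0.21], [-0.21,-0.15,-0.14], [-0.03,-0.02,-0.02]] + [[-0.0, -0.02, 0.03], [-0.0, -0.02, 0.03], [-0.01, -0.09, 0.11]]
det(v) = -0.05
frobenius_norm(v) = 0.80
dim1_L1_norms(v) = [0.68, 0.86, 0.32]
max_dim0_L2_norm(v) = 0.56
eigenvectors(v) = [[0.85, -0.33, -0.03], [0.25, -0.41, 1.0], [-0.46, 0.85, -0.01]]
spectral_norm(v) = 0.58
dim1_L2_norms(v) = [0.54, 0.55, 0.23]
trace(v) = 0.22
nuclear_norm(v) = 1.27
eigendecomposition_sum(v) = [[0.58, 0.02, 0.23], [0.17, 0.01, 0.07], [-0.31, -0.01, -0.12]] + [[-0.06, -0.00, -0.11], [-0.07, -0.00, -0.14], [0.15, 0.01, 0.28]] + [[-0.00,  0.01,  0.01],[0.02,  -0.46,  -0.22],[-0.00,  0.00,  0.0]]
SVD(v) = [[-0.5, 0.84, 0.22], [-0.82, -0.54, 0.21], [0.29, -0.07, 0.95]] @ diag([0.5782424438850738, 0.5385947328938572, 0.15083563832467248]) @ [[-0.68, 0.62, 0.38], [0.72, 0.51, 0.47], [-0.1, -0.60, 0.80]]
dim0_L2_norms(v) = [0.56, 0.46, 0.36]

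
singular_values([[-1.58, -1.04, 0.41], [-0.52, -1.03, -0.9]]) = [2.16, 1.11]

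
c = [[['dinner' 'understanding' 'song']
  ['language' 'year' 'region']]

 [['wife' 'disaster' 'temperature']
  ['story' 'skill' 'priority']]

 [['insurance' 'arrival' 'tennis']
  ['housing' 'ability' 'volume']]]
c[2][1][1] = 'ability'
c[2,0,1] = 'arrival'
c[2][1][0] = 'housing'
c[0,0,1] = 'understanding'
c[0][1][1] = 'year'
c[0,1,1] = 'year'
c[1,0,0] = 'wife'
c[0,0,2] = 'song'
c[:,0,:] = [['dinner', 'understanding', 'song'], ['wife', 'disaster', 'temperature'], ['insurance', 'arrival', 'tennis']]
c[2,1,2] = 'volume'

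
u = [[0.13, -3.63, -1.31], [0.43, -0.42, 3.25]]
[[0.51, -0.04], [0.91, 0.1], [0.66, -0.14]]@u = [[0.05, -1.83, -0.80], [0.16, -3.35, -0.87], [0.03, -2.34, -1.32]]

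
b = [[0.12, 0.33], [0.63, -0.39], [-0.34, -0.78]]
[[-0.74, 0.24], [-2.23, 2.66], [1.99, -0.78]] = b@[[-4.03, 3.82], [-0.79, -0.66]]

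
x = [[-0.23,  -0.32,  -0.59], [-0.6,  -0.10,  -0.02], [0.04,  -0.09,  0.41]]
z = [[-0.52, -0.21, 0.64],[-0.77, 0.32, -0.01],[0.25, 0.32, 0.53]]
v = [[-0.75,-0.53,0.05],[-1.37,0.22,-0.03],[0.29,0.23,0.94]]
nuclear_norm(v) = 3.12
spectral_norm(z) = 1.02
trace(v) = 0.41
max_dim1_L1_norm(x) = 1.14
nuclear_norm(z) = 2.28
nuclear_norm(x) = 1.61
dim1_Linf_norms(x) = [0.59, 0.6, 0.41]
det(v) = -0.86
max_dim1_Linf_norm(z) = 0.77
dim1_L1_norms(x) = [1.14, 0.72, 0.54]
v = z + x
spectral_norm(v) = 1.61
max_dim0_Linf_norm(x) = 0.6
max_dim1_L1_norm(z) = 1.37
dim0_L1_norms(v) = [2.41, 0.98, 1.02]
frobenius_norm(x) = 1.03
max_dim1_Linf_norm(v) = 1.37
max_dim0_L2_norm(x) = 0.72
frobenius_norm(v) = 1.95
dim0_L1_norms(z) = [1.54, 0.85, 1.18]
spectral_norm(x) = 0.84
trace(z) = 0.33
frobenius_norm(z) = 1.37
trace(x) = 0.08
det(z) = -0.38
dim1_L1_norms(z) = [1.37, 1.1, 1.1]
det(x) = -0.10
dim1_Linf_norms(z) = [0.64, 0.77, 0.53]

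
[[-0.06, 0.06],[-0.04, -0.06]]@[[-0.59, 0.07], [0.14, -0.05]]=[[0.04, -0.01], [0.02, 0.00]]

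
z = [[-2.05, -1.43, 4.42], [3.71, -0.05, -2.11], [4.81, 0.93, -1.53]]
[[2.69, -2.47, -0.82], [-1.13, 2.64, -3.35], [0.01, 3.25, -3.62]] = z@[[0.18, 0.57, -1.07], [0.46, 0.14, 1.12], [0.84, -0.25, -0.32]]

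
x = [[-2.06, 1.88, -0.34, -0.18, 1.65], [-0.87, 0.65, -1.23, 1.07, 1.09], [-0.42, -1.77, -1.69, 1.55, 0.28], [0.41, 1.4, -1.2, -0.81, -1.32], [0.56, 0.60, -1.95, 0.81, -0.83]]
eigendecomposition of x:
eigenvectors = [[(0.03+0.38j), (0.03-0.38j), 0.53+0.00j, (0.64+0j), (0.46+0j)],[-0.28+0.19j, -0.28-0.19j, 0.60+0.00j, (0.22+0j), -0.16+0.00j],[(-0.62+0j), (-0.62-0j), (-0.22+0j), 0.51+0.00j, (-0.36+0j)],[0.07-0.42j, 0.07+0.42j, 0.26+0.00j, 0.50+0.00j, (-0.54+0j)],[(-0.28-0.32j), -0.28+0.32j, 0.50+0.00j, (0.18+0j), 0.59+0.00j]]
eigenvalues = [(-2.5+2j), (-2.5-2j), (1.71+0j), (-1.35+0j), (-0.1+0j)]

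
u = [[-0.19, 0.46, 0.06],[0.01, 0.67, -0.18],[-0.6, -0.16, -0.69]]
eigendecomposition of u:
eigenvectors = [[(0.37+0.16j),0.37-0.16j,0.42+0.00j], [(-0.14-0.01j),-0.14+0.01j,(0.87+0j)], [(-0.9+0j),(-0.9-0j),(-0.27+0j)]]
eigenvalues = [(-0.47+0.11j), (-0.47-0.11j), (0.73+0j)]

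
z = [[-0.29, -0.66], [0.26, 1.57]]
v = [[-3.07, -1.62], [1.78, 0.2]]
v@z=[[0.47, -0.52], [-0.46, -0.86]]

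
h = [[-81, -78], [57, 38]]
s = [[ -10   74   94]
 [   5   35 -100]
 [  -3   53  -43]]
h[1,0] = 57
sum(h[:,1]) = -40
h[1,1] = 38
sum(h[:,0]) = -24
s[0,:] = [-10, 74, 94]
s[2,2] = -43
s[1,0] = 5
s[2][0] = -3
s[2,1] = 53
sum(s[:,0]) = -8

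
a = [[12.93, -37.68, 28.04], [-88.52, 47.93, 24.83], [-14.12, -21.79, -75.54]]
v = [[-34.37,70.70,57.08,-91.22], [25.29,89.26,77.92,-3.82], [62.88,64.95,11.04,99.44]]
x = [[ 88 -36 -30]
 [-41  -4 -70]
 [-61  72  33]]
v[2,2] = 11.04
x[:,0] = [88, -41, -61]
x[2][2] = 33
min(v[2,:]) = 11.04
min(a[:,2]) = -75.54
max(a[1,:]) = 47.93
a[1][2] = 24.83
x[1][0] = -41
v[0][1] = 70.7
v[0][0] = -34.37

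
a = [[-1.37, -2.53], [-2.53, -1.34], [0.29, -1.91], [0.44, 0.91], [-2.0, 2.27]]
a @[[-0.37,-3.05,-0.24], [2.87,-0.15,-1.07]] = [[-6.75, 4.56, 3.04], [-2.91, 7.92, 2.04], [-5.59, -0.6, 1.97], [2.45, -1.48, -1.08], [7.25, 5.76, -1.95]]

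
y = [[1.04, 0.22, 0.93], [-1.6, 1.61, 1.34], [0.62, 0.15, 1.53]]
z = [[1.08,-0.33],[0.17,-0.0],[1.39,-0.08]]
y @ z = [[2.45, -0.42],[0.41, 0.42],[2.82, -0.33]]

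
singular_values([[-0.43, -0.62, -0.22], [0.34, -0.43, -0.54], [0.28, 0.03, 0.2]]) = [0.94, 0.63, 0.23]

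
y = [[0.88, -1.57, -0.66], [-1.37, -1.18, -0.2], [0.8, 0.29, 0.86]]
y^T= [[0.88, -1.37, 0.80], [-1.57, -1.18, 0.29], [-0.66, -0.20, 0.86]]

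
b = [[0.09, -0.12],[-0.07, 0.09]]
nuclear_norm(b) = 0.19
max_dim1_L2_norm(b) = 0.15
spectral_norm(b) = 0.19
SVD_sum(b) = [[0.09,-0.12], [-0.07,0.09]] + [[-0.00, -0.0], [-0.00, -0.00]]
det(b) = -0.00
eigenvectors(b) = [[0.79,0.79], [-0.61,0.61]]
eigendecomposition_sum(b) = [[0.09, -0.12], [-0.07, 0.09]] + [[-0.0, -0.0],[-0.00, -0.00]]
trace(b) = 0.18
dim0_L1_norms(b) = [0.16, 0.21]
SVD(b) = [[-0.8, 0.61], [0.61, 0.8]] @ diag([0.18840770846134697, 0.0015922915386529667]) @ [[-0.61, 0.8],[-0.8, -0.61]]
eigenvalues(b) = [0.18, -0.0]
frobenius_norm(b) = 0.19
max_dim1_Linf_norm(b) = 0.12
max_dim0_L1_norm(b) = 0.21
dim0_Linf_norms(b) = [0.09, 0.12]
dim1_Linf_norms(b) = [0.12, 0.09]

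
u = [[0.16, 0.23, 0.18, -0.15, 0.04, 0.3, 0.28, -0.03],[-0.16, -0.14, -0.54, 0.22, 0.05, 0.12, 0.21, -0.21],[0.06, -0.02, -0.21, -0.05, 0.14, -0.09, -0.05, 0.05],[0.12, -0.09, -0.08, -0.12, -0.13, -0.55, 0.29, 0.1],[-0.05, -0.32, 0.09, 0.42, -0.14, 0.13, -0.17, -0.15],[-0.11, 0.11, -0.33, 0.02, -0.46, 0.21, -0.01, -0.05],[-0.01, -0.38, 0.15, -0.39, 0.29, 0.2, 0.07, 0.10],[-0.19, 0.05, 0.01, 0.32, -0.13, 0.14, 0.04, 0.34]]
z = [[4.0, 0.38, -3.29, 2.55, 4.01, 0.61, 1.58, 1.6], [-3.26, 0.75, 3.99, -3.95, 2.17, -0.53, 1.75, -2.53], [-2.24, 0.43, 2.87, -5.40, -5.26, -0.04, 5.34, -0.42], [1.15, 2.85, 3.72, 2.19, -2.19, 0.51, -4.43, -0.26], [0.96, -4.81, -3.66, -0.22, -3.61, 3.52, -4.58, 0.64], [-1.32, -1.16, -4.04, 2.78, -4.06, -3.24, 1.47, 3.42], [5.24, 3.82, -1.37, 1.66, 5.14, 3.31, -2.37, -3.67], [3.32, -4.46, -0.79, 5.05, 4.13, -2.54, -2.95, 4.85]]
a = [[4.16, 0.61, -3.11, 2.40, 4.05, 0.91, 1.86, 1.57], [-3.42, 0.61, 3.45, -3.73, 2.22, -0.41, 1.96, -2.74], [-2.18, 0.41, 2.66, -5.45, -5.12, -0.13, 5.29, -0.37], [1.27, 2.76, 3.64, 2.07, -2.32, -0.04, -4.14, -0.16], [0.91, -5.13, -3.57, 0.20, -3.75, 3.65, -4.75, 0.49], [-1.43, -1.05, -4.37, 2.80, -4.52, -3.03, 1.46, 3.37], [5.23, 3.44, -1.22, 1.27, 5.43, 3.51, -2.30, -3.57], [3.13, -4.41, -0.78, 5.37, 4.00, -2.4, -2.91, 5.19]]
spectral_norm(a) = 16.20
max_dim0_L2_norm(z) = 11.24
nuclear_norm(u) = 4.36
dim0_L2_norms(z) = [8.61, 8.24, 9.0, 9.6, 11.24, 6.42, 9.55, 7.64]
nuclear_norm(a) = 57.56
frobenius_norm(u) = 1.69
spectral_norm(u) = 0.95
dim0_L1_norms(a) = [21.73, 18.42, 22.8, 23.29, 31.41, 14.08, 24.67, 17.46]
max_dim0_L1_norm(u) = 1.74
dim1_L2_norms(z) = [7.41, 7.56, 9.95, 7.27, 9.18, 8.24, 10.16, 10.62]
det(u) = -0.00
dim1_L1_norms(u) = [1.37, 1.65, 0.67, 1.48, 1.47, 1.3, 1.59, 1.22]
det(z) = -49693.73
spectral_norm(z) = 16.36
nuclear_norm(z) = 57.34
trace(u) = 0.17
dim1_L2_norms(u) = [0.55, 0.7, 0.29, 0.68, 0.61, 0.63, 0.68, 0.54]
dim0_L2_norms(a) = [8.68, 8.2, 8.71, 9.59, 11.53, 6.45, 9.53, 7.84]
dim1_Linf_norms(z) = [4.01, 3.99, 5.4, 4.43, 4.81, 4.06, 5.24, 5.05]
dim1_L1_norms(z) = [18.02, 18.93, 22.0, 17.3, 22.0, 21.49, 26.58, 28.09]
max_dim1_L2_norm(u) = 0.7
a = z + u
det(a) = 30561.78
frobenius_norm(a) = 25.24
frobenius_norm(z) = 25.14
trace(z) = 5.44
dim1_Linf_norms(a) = [4.16, 3.73, 5.45, 4.14, 5.13, 4.52, 5.43, 5.37]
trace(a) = 5.61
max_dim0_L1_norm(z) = 30.57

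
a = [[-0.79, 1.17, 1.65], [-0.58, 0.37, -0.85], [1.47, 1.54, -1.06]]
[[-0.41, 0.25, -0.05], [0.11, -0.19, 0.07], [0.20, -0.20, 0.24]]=a @ [[0.05, 0.03, 0.03],  [-0.05, -0.03, 0.08],  [-0.19, 0.19, -0.07]]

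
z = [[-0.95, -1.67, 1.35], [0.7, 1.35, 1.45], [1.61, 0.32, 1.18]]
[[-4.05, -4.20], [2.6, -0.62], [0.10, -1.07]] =z @ [[-0.2,0.27], [2.32,1.09], [-0.27,-1.57]]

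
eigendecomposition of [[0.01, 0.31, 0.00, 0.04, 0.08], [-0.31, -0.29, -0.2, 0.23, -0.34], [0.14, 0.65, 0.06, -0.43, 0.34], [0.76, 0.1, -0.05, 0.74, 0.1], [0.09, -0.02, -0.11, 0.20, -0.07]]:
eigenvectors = [[(-0.11+0j), -0.28-0.12j, -0.28+0.12j, -0.54+0.00j, (-0.26+0j)], [-0.13+0.00j, (0.34-0.39j), (0.34+0.39j), (0.03+0j), -0.23+0.00j], [0.26+0.00j, -0.77+0.00j, (-0.77-0j), (0.55+0j), (-0.46+0j)], [(-0.92+0j), 0.05+0.18j, 0.05-0.18j, (0.45+0j), 0.16+0.00j], [(-0.23+0j), (0.04-0.13j), (0.04+0.13j), (0.45+0j), 0.81+0.00j]]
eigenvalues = [(0.88+0j), (-0.17+0.51j), (-0.17-0.51j), (-0.11+0j), (0.01+0j)]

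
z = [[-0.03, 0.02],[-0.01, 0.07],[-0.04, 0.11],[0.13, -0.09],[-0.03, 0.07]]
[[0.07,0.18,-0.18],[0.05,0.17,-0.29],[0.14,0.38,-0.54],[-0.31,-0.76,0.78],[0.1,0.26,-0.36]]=z@[[-2.03, -4.69, 3.51], [0.49, 1.72, -3.64]]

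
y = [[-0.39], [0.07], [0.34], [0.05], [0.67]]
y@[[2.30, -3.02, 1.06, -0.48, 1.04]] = [[-0.9, 1.18, -0.41, 0.19, -0.41], [0.16, -0.21, 0.07, -0.03, 0.07], [0.78, -1.03, 0.36, -0.16, 0.35], [0.12, -0.15, 0.05, -0.02, 0.05], [1.54, -2.02, 0.71, -0.32, 0.7]]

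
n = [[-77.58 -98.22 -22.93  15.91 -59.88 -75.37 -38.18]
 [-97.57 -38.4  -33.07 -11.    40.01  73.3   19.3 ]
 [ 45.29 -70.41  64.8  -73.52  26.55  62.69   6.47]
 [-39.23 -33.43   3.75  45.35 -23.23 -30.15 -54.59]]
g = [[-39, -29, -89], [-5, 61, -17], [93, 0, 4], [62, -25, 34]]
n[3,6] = -54.59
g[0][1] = -29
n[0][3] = 15.91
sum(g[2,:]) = 97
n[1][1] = -38.4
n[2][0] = 45.29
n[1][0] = -97.57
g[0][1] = -29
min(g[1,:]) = -17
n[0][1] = -98.22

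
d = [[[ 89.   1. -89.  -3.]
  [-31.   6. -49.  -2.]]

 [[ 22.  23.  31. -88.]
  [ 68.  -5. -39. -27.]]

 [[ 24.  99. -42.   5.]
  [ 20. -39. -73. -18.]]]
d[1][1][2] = -39.0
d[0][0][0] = 89.0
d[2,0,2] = -42.0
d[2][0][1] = 99.0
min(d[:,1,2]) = -73.0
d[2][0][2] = -42.0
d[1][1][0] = 68.0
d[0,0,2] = -89.0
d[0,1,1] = 6.0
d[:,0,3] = [-3.0, -88.0, 5.0]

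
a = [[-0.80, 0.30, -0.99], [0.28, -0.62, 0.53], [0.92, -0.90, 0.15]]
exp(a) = [[0.25, 0.38, -0.55], [0.25, 0.44, 0.27], [0.48, -0.51, 0.65]]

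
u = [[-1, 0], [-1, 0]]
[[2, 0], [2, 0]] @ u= [[-2, 0], [-2, 0]]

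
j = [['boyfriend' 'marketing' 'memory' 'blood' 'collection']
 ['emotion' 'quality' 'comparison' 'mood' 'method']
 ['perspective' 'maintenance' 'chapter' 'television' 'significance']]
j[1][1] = 'quality'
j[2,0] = 'perspective'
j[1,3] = 'mood'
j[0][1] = 'marketing'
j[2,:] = ['perspective', 'maintenance', 'chapter', 'television', 'significance']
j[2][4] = 'significance'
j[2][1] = 'maintenance'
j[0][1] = 'marketing'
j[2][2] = 'chapter'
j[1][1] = 'quality'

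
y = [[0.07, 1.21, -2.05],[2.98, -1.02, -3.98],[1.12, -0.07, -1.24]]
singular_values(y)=[5.55, 1.84, 0.27]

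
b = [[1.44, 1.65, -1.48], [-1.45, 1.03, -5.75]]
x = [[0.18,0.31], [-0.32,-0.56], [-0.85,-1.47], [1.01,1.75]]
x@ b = [[-0.19, 0.62, -2.05], [0.35, -1.10, 3.69], [0.91, -2.92, 9.71], [-1.08, 3.47, -11.56]]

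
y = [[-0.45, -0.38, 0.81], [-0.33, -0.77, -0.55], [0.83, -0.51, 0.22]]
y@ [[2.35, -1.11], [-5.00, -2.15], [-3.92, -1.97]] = [[-2.33, -0.28], [5.23, 3.11], [3.64, -0.26]]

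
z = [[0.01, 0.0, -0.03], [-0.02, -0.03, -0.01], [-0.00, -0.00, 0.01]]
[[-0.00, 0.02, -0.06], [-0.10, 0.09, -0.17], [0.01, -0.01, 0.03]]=z @ [[3.15, -0.61, 2.91], [0.87, -2.3, 2.66], [1.15, -0.93, 2.85]]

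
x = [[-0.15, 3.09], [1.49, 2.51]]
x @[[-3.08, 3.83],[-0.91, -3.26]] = [[-2.35, -10.65], [-6.87, -2.48]]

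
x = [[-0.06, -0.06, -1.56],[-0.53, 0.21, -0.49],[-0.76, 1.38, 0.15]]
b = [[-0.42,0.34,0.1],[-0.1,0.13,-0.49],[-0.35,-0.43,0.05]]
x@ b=[[0.58, 0.64, -0.05], [0.37, 0.06, -0.18], [0.13, -0.14, -0.74]]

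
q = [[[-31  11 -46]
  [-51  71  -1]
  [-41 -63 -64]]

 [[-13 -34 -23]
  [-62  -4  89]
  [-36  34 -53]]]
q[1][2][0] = -36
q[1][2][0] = -36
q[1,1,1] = -4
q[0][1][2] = -1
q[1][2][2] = -53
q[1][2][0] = -36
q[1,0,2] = -23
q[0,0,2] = -46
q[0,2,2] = -64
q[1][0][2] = -23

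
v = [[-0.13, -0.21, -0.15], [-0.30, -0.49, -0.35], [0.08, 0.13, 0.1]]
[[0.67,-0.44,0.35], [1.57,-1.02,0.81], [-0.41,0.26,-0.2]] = v @ [[-1.97, 0.34, -0.56], [-2.58, 2.96, -2.98], [0.82, -1.53, 2.34]]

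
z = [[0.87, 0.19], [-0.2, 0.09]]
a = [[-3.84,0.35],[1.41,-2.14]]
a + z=[[-2.97, 0.54], [1.21, -2.05]]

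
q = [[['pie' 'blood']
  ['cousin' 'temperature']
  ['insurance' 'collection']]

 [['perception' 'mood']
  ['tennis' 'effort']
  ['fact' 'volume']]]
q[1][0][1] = 'mood'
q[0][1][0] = 'cousin'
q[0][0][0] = 'pie'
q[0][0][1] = 'blood'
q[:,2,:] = [['insurance', 'collection'], ['fact', 'volume']]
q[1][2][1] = 'volume'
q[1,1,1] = 'effort'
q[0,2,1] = 'collection'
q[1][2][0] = 'fact'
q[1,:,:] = [['perception', 'mood'], ['tennis', 'effort'], ['fact', 'volume']]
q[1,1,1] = 'effort'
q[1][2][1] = 'volume'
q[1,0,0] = 'perception'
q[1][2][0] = 'fact'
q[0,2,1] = 'collection'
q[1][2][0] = 'fact'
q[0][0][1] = 'blood'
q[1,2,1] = 'volume'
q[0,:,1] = ['blood', 'temperature', 'collection']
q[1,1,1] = 'effort'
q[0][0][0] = 'pie'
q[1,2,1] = 'volume'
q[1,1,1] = 'effort'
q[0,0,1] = 'blood'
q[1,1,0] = 'tennis'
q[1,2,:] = ['fact', 'volume']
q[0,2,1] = 'collection'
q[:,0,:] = [['pie', 'blood'], ['perception', 'mood']]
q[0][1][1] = 'temperature'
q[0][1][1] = 'temperature'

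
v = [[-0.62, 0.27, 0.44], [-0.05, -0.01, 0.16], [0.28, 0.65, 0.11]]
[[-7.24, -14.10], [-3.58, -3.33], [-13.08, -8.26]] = v @ [[-11.88,3.57], [-10.48,-10.80], [-26.76,-20.38]]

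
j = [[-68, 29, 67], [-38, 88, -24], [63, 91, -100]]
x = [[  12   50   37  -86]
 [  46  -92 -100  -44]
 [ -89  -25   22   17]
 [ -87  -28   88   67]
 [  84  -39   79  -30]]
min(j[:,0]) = -68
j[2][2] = -100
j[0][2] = 67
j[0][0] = -68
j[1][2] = -24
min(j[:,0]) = -68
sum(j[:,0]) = -43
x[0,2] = 37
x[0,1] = 50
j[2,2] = -100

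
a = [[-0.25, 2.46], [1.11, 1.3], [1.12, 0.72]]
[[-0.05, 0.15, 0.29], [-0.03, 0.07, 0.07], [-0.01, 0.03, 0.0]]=a @ [[-0.0, -0.01, -0.07], [-0.02, 0.06, 0.11]]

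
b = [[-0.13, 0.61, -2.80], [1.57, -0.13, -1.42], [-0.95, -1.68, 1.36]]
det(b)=7.585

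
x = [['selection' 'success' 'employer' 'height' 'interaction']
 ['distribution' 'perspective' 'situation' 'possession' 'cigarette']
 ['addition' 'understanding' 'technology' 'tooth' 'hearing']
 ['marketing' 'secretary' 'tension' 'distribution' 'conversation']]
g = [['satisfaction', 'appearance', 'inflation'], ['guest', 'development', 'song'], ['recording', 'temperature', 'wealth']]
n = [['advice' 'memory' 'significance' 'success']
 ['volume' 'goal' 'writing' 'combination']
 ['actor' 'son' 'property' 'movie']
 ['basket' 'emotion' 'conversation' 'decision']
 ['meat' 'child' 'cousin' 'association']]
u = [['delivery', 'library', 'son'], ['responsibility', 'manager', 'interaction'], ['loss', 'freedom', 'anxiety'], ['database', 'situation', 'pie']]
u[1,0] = 'responsibility'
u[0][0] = 'delivery'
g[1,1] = 'development'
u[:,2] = ['son', 'interaction', 'anxiety', 'pie']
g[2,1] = 'temperature'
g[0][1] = 'appearance'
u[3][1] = 'situation'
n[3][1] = 'emotion'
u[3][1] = 'situation'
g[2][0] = 'recording'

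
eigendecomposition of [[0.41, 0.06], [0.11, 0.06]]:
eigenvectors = [[0.96, -0.16], [0.29, 0.99]]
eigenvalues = [0.43, 0.04]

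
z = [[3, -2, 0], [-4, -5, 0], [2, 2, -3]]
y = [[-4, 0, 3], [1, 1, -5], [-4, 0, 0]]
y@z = [[-6, 14, -9], [-11, -17, 15], [-12, 8, 0]]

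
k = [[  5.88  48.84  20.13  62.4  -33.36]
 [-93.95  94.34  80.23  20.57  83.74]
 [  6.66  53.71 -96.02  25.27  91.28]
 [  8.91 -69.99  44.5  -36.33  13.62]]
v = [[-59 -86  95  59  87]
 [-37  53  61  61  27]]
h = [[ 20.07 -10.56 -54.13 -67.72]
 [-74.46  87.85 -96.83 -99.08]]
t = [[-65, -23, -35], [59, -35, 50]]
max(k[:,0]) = 8.91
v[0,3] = 59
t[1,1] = -35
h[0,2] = -54.13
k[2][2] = -96.02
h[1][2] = -96.83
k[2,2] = -96.02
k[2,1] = 53.71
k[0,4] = -33.36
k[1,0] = -93.95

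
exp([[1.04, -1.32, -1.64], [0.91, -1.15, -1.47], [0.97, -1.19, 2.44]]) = [[-0.08, 1.28, -6.89], [-0.99, 2.18, -6.20], [4.16, -5.11, 11.94]]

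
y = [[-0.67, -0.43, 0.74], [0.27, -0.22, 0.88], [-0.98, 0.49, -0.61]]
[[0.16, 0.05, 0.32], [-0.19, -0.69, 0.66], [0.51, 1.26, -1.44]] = y@ [[-0.40, -0.81, 0.64],[0.17, 0.40, -1.39],[-0.05, -0.44, 0.21]]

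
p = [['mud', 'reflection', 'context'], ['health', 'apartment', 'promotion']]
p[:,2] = ['context', 'promotion']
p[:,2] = ['context', 'promotion']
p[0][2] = 'context'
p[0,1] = 'reflection'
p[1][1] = 'apartment'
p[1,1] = 'apartment'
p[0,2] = 'context'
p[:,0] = ['mud', 'health']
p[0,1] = 'reflection'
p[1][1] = 'apartment'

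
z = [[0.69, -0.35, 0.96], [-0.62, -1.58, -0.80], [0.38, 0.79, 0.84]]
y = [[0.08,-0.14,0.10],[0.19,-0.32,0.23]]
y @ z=[[0.18, 0.27, 0.27],  [0.42, 0.62, 0.63]]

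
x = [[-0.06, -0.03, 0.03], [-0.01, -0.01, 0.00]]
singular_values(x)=[0.07, 0.01]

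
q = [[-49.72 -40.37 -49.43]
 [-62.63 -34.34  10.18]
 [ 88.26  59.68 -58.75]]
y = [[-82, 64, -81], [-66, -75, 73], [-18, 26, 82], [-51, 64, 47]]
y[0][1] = 64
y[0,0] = -82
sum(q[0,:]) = -139.52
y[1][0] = -66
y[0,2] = -81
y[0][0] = -82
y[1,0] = -66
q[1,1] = -34.34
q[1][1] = -34.34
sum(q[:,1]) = -15.030000000000008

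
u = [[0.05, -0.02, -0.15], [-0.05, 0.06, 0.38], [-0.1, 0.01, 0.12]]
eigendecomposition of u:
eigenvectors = [[0.37, -0.21, 0.09], [-0.85, 0.95, -0.98], [-0.37, -0.22, 0.16]]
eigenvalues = [0.24, -0.02, 0.0]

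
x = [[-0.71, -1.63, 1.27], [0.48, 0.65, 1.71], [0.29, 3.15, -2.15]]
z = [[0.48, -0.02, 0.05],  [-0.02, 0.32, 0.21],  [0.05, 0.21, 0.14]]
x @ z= [[-0.24, -0.24, -0.2], [0.3, 0.56, 0.4], [-0.03, 0.55, 0.37]]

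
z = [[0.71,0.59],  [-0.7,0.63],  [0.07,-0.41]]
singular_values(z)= [1.01, 0.94]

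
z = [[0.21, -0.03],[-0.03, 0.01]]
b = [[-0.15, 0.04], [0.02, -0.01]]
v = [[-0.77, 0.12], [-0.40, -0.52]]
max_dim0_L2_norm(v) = 0.87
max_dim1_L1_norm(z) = 0.24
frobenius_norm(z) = 0.21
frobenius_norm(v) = 1.02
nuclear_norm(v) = 1.39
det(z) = 0.00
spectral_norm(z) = 0.21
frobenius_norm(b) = 0.16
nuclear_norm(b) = 0.16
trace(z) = 0.22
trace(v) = -1.29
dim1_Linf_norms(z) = [0.21, 0.03]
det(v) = 0.45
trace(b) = -0.16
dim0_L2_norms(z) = [0.21, 0.03]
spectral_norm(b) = 0.16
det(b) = 0.00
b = z @ v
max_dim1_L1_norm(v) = 0.92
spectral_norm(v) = 0.88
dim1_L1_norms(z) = [0.24, 0.04]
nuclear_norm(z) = 0.22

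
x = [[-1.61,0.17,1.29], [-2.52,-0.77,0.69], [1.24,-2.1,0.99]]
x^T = [[-1.61, -2.52, 1.24], [0.17, -0.77, -2.10], [1.29, 0.69, 0.99]]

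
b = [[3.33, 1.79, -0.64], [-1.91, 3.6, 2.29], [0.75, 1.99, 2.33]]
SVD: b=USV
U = [[0.09, -0.94, -0.34], [0.85, 0.25, -0.47], [0.52, -0.24, 0.82]]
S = [5.35, 4.03, 1.3]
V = [[-0.17,0.80,0.58], [-0.94,-0.31,0.15], [0.3,-0.52,0.8]]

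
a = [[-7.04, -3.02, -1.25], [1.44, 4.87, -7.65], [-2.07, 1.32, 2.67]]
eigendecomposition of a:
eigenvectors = [[0.98+0.00j, -0.21+0.12j, -0.21-0.12j], [0.01+0.00j, (0.88+0j), 0.88-0.00j], [0.20+0.00j, 0.07-0.41j, 0.07+0.41j]]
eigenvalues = [(-7.33+0j), (3.91+3.72j), (3.91-3.72j)]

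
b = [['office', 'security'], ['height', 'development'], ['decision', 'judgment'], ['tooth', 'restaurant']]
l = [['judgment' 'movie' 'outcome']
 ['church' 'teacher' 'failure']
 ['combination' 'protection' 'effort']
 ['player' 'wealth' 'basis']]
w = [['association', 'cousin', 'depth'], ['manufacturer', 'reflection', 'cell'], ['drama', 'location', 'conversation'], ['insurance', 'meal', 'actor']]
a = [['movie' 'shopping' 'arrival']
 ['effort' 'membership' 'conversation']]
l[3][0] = 'player'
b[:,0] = ['office', 'height', 'decision', 'tooth']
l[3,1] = 'wealth'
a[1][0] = 'effort'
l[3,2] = 'basis'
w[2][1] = 'location'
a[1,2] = 'conversation'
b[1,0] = 'height'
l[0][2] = 'outcome'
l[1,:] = ['church', 'teacher', 'failure']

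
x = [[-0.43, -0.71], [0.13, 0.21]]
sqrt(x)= [[0.00+0.85j, 1.28j], [-0.23j, 0.00-0.30j]]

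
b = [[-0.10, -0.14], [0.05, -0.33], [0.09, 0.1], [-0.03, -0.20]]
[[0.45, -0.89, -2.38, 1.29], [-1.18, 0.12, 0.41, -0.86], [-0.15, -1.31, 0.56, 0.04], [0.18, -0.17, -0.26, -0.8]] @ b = [[-0.34,-0.27], [0.19,0.34], [-0.0,0.5], [-0.03,0.16]]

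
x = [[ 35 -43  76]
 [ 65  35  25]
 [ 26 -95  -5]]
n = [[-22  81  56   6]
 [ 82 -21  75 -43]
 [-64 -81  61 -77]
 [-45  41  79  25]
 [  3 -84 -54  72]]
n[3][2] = 79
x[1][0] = 65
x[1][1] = 35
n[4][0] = 3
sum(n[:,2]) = 217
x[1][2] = 25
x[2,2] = -5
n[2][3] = -77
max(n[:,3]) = 72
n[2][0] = -64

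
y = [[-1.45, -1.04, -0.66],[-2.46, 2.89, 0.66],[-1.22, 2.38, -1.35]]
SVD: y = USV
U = [[-0.01, 1.0, -0.06], [-0.81, -0.05, -0.59], [-0.59, 0.05, 0.81]]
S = [4.62, 1.9, 1.56]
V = [[0.59,-0.81,0.06],[-0.73,-0.56,-0.39],[0.35,0.19,-0.92]]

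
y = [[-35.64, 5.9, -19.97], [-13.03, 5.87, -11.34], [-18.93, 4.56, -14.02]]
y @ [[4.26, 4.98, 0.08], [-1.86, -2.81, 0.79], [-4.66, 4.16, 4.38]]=[[-69.74,-277.14,-85.66], [-13.58,-128.56,-46.07], [-23.79,-165.41,-59.32]]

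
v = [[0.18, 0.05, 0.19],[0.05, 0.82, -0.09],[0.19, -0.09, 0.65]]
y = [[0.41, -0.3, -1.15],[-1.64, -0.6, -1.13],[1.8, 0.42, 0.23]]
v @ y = [[0.33, -0.00, -0.22],[-1.49, -0.54, -1.00],[1.4, 0.27, 0.03]]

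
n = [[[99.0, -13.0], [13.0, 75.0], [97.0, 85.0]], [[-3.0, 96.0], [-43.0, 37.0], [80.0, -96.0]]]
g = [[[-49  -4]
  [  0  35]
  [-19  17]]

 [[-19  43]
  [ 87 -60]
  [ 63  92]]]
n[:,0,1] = [-13.0, 96.0]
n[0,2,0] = 97.0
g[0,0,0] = -49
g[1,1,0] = 87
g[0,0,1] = -4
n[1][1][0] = -43.0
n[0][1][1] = 75.0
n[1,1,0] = -43.0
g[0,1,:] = [0, 35]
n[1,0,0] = -3.0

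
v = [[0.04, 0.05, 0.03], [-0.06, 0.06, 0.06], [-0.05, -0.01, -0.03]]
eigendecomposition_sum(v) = [[0.02+0.04j, 0.02-0.02j, 0.02-0.01j],[(-0.03+0.04j), (0.03+0.02j), 0.02+0.01j],[(-0.02-0.01j), (-0.01+0.01j), (-0+0.01j)]] + [[0.02-0.04j, 0.02+0.02j, (0.02+0.01j)], [-0.03-0.04j, (0.03-0.02j), 0.02-0.01j], [(-0.02+0.01j), (-0.01-0.01j), (-0-0.01j)]] + [[(-0-0j), 0.00-0.00j, -0.00-0.00j], [0.01+0.00j, (-0+0j), (0.01+0j)], [(-0.01-0j), 0.00-0.00j, -0.02-0.00j]]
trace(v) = 0.07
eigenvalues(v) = [(0.05+0.07j), (0.05-0.07j), (-0.03+0j)]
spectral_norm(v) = 0.11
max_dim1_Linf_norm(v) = 0.06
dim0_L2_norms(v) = [0.09, 0.08, 0.07]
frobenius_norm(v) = 0.14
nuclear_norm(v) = 0.21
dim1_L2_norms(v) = [0.07, 0.1, 0.06]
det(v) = -0.00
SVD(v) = [[0.37, -0.67, 0.64],[0.92, 0.33, -0.19],[-0.09, 0.67, 0.74]] @ diag([0.10824004255265168, 0.08485281374238567, 0.01959829554323908]) @ [[-0.33, 0.69, 0.64], [-0.94, -0.24, -0.24], [0.01, 0.68, -0.73]]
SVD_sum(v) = [[-0.01, 0.03, 0.03],[-0.03, 0.07, 0.06],[0.00, -0.01, -0.01]] + [[0.05,0.01,0.01],  [-0.03,-0.01,-0.01],  [-0.05,-0.01,-0.01]] + [[0.0, 0.01, -0.01], [-0.0, -0.0, 0.00], [0.00, 0.01, -0.01]]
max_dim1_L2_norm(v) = 0.1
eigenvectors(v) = [[(-0.2+0.55j), (-0.2-0.55j), (0.04+0j)],  [-0.75+0.00j, -0.75-0.00j, -0.55+0.00j],  [-0.05-0.31j, (-0.05+0.31j), (0.83+0j)]]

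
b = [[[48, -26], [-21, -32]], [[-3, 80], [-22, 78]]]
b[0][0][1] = -26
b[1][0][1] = 80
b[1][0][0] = -3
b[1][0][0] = -3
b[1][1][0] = -22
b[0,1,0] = -21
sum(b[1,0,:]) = 77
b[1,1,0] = -22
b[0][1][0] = -21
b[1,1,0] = -22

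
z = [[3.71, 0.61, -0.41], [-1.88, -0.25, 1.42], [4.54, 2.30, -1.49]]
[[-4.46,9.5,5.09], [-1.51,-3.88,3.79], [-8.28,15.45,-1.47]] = z@[[-0.92,2.16,2.22], [-3.68,2.86,-1.57], [-2.93,0.63,5.33]]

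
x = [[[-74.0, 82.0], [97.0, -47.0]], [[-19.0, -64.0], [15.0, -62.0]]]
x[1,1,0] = 15.0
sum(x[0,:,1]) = 35.0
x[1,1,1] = -62.0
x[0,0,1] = 82.0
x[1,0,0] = -19.0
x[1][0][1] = -64.0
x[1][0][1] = -64.0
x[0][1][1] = -47.0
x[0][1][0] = 97.0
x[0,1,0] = 97.0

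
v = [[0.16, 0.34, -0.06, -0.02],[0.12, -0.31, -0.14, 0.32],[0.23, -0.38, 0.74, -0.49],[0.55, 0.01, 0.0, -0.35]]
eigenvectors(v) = [[0.07-0.30j, (0.07+0.3j), (-0.6+0j), 0.17+0.00j],[0.6j, -0.6j, (-0.3+0j), 0.16+0.00j],[-0.33+0.19j, -0.33-0.19j, (-0.51+0j), (-0.97+0j)],[-0.64+0.00j, -0.64-0.00j, (-0.54+0j), (0.08+0j)]]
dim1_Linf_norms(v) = [0.34, 0.32, 0.74, 0.55]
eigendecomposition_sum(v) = [[(-0.02+0.09j),(0.11+0j),(0.01+0.01j),(-0.04-0.11j)], [0.00-0.17j,-0.20+0.04j,-0.02-0.01j,(0.13+0.18j)], [(0.1-0.05j),(-0.08-0.1j),(-0-0.01j),(-0.06+0.13j)], [(0.19+0j),(-0.04-0.21j),0.01-0.02j,(-0.19+0.14j)]] + [[-0.02-0.09j, (0.11-0j), 0.01-0.01j, -0.04+0.11j], [0.00+0.17j, (-0.2-0.04j), (-0.02+0.01j), (0.13-0.18j)], [(0.1+0.05j), (-0.08+0.1j), -0.00+0.01j, -0.06-0.13j], [(0.19-0j), (-0.04+0.21j), 0.01+0.02j, (-0.19-0.14j)]] + [[0.19-0.00j, (0.08-0j), 0.05-0.00j, (-0+0j)],[(0.09-0j), 0.04-0.00j, (0.02-0j), (-0+0j)],[(0.16-0j), (0.07-0j), 0.04-0.00j, (-0+0j)],[0.17-0.00j, 0.07-0.00j, (0.04-0j), (-0+0j)]] + [[(0.02+0j), (0.05+0j), (-0.13+0j), 0.07-0.00j], [(0.02+0j), 0.05+0.00j, -0.12+0.00j, (0.06-0j)], [-0.12-0.00j, (-0.28-0j), (0.7-0j), -0.37+0.00j], [(0.01+0j), 0.02+0.00j, -0.06+0.00j, 0.03-0.00j]]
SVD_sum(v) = [[-0.03,0.02,-0.05,0.04], [-0.05,0.04,-0.09,0.08], [0.36,-0.30,0.64,-0.57], [0.15,-0.12,0.26,-0.24]] + [[0.21, 0.21, -0.12, -0.11], [-0.11, -0.11, 0.06, 0.06], [-0.12, -0.12, 0.07, 0.06], [0.28, 0.29, -0.16, -0.15]] + [[-0.06, 0.06, 0.03, -0.03], [0.26, -0.26, -0.15, 0.14], [-0.02, 0.02, 0.01, -0.01], [0.14, -0.14, -0.08, 0.07]] + [[0.04, 0.04, 0.07, 0.08], [0.02, 0.02, 0.03, 0.04], [0.01, 0.01, 0.02, 0.03], [-0.02, -0.02, -0.03, -0.03]]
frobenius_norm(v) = 1.34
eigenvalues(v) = [(-0.41+0.25j), (-0.41-0.25j), (0.26+0j), (0.81+0j)]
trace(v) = 0.24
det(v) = 0.05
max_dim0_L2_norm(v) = 0.76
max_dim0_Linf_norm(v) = 0.74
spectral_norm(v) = 1.06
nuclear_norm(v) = 2.33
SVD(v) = [[0.07,-0.54,0.20,-0.82], [0.13,0.29,-0.87,-0.39], [-0.91,0.3,0.08,-0.26], [-0.38,-0.73,-0.45,0.34]] @ diag([1.0644770571784288, 0.6282053691813323, 0.48651798236985694, 0.15279679873368093]) @ [[-0.37, 0.31, -0.66, 0.58], [-0.61, -0.63, 0.35, 0.33], [-0.62, 0.62, 0.34, -0.33], [-0.32, -0.36, -0.58, -0.66]]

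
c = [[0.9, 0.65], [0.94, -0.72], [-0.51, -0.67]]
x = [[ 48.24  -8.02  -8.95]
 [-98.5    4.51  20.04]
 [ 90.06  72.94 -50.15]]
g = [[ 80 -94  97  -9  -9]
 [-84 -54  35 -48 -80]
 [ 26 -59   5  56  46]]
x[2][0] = 90.06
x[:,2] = [-8.95, 20.04, -50.15]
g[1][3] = -48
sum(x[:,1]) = 69.42999999999999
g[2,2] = 5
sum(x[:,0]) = 39.800000000000004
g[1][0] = -84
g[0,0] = 80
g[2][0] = 26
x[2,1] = 72.94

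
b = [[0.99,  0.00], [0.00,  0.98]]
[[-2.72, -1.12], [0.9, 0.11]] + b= [[-1.73,-1.12], [0.9,1.09]]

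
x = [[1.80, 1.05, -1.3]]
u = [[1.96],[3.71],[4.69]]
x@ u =[[1.33]]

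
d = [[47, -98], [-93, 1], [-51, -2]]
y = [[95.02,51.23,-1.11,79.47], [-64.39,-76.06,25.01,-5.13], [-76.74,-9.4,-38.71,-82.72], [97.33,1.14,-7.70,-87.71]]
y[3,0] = 97.33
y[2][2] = -38.71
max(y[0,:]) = 95.02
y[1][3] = -5.13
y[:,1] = [51.23, -76.06, -9.4, 1.14]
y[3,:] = [97.33, 1.14, -7.7, -87.71]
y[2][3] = -82.72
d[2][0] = -51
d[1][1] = 1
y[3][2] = -7.7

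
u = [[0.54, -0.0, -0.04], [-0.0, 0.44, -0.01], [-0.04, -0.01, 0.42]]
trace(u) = 1.40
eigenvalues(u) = [0.55, 0.41, 0.44]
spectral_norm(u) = 0.55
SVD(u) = [[-0.96, -0.10, -0.27], [-0.03, 0.96, -0.27], [0.29, -0.25, -0.92]] @ diag([0.5521863045174829, 0.4425650092190742, 0.405248686263443]) @ [[-0.96, -0.03, 0.29],[-0.1, 0.96, -0.25],[-0.27, -0.27, -0.92]]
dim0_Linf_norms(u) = [0.54, 0.44, 0.42]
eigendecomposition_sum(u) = [[0.5, 0.01, -0.15], [0.01, 0.0, -0.00], [-0.15, -0.00, 0.05]] + [[0.03,0.03,0.1], [0.03,0.03,0.10], [0.1,0.1,0.35]] + [[0.0,  -0.04,  0.01],[-0.04,  0.41,  -0.11],[0.01,  -0.11,  0.03]]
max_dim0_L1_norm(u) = 0.58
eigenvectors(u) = [[0.96, -0.27, 0.1], [0.03, -0.27, -0.96], [-0.29, -0.92, 0.25]]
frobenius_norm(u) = 0.82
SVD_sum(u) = [[0.50, 0.01, -0.15], [0.01, 0.0, -0.0], [-0.15, -0.00, 0.05]] + [[0.0, -0.04, 0.01], [-0.04, 0.41, -0.11], [0.01, -0.11, 0.03]] + [[0.03,0.03,0.1], [0.03,0.03,0.1], [0.10,0.1,0.35]]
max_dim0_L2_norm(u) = 0.54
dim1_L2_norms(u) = [0.54, 0.44, 0.42]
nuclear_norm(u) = 1.40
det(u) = 0.10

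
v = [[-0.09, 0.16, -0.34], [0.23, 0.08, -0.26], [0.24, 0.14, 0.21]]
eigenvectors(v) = [[0.67+0.00j, (0.44+0.21j), 0.44-0.21j], [(-0.73+0j), (0.62+0j), (0.62-0j)], [-0.15+0.00j, 0.12-0.60j, 0.12+0.60j]]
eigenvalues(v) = [(-0.19+0j), (0.19+0.33j), (0.19-0.33j)]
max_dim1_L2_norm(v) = 0.39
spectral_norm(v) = 0.49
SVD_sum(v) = [[-0.04, 0.08, -0.36], [-0.03, 0.05, -0.24], [0.02, -0.04, 0.19]] + [[-0.01, -0.01, 0.00], [0.22, 0.1, -0.0], [0.25, 0.11, -0.0]] + [[-0.04, 0.09, 0.02], [0.03, -0.07, -0.02], [-0.03, 0.07, 0.02]]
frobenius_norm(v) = 0.63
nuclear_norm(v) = 1.01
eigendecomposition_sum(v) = [[(-0.11-0j), 0.08-0.00j, (-0.04-0j)], [0.11+0.00j, -0.09+0.00j, (0.04+0j)], [(0.02+0j), (-0.02+0j), (0.01+0j)]] + [[0.01+0.09j, (0.04+0.07j), (-0.15+0.05j)], [0.06+0.10j, (0.08+0.07j), (-0.15+0.14j)], [0.11-0.04j, 0.08-0.07j, (0.1+0.17j)]] + [[0.01-0.09j, 0.04-0.07j, (-0.15-0.05j)], [0.06-0.10j, 0.08-0.07j, -0.15-0.14j], [0.11+0.04j, (0.08+0.07j), (0.1-0.17j)]]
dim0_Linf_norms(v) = [0.24, 0.16, 0.34]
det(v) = -0.03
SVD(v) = [[0.76, -0.04, 0.64], [0.5, 0.66, -0.56], [-0.41, 0.75, 0.53]] @ diag([0.4896195990004277, 0.3680430320606536, 0.14938867034103095]) @ [[-0.1, 0.22, -0.97], [0.91, 0.41, -0.01], [-0.4, 0.89, 0.24]]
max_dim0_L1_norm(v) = 0.81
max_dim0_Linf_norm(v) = 0.34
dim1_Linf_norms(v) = [0.34, 0.26, 0.24]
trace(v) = 0.20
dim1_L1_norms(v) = [0.59, 0.57, 0.59]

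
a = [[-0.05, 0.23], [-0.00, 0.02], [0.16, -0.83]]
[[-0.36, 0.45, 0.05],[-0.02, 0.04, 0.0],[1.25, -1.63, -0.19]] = a@[[1.9, 0.54, -0.24], [-1.14, 2.07, 0.18]]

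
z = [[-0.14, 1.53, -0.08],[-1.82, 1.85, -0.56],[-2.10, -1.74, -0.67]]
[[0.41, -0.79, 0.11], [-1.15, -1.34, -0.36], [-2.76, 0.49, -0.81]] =z @ [[0.92, 0.49, 0.28], [0.37, -0.52, 0.1], [0.28, -0.91, 0.07]]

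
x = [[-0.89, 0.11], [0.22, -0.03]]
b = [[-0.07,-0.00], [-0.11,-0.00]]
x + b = [[-0.96, 0.11], [0.11, -0.03]]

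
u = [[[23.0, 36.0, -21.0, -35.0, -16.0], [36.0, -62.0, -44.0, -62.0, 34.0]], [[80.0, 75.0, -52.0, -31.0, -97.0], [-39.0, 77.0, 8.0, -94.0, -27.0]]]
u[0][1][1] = -62.0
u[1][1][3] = -94.0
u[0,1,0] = 36.0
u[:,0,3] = [-35.0, -31.0]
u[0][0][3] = -35.0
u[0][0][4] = -16.0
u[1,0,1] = 75.0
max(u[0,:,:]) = 36.0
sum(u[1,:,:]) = -100.0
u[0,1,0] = 36.0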